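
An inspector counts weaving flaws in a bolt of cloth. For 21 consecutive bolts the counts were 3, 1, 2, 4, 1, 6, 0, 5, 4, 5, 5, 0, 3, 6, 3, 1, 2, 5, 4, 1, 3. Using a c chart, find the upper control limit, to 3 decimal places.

c̄ = (3 + 1 + 2 + 4 + 1 + 6 + 0 + 5 + 4 + 5 + 5 + 0 + 3 + 6 + 3 + 1 + 2 + 5 + 4 + 1 + 3) / 21 = 64 / 21 = 3.0476
UCL = c̄ + 3√c̄ = 3.0476 + 3 × √3.0476 = 3.0476 + 3 × 1.7457 = 8.2848

8.285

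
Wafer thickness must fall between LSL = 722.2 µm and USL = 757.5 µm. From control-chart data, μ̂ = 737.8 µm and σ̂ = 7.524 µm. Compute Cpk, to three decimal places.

0.691

Cpu = (USL − μ̂) / (3σ̂) = (757.5 − 737.8) / (3 × 7.524) = 0.8728; Cpl = (μ̂ − LSL) / (3σ̂) = (737.8 − 722.2) / (3 × 7.524) = 0.6911; Cpk = min(Cpu, Cpl) = 0.6911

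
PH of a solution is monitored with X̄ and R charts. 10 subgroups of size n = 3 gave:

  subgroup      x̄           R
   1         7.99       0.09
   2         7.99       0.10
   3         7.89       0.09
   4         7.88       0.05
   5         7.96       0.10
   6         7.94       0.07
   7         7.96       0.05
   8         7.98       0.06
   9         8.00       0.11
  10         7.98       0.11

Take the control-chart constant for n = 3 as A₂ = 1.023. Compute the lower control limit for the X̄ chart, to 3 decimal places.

X̄̄ = (7.99 + 7.99 + 7.89 + 7.88 + 7.96 + 7.94 + 7.96 + 7.98 + 8.00 + 7.98) / 10 = 79.5700 / 10 = 7.9570
R̄ = (0.09 + 0.10 + 0.09 + 0.05 + 0.10 + 0.07 + 0.05 + 0.06 + 0.11 + 0.11) / 10 = 0.8300 / 10 = 0.0830
LCL = X̄̄ − A₂·R̄ = 7.9570 − 1.023 × 0.0830 = 7.8721

7.872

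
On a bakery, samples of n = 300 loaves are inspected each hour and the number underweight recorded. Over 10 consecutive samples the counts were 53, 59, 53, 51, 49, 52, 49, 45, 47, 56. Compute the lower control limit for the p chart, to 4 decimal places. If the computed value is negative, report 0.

0.1061

p̄ = Σdᵢ / (k·n) = 514 / (10 × 300) = 0.17133
LCL = p̄ − 3·√(p̄(1−p̄)/n) = 0.17133 − 3 × 0.02175 = 0.10607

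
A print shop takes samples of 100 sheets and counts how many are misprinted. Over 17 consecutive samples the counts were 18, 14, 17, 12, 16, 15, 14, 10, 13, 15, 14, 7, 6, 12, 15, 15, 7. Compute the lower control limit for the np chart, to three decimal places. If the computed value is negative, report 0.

p̄ = Σdᵢ / (k·n) = 220 / (17 × 100) = 0.12941
LCL = np̄ − 3·√(np̄(1−p̄)) = 12.9412 − 3 × 3.3566 = 2.8715

2.872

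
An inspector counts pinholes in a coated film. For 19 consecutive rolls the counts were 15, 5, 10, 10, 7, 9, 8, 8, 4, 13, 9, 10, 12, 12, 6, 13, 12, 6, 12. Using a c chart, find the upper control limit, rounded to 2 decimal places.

18.79

c̄ = (15 + 5 + 10 + 10 + 7 + 9 + 8 + 8 + 4 + 13 + 9 + 10 + 12 + 12 + 6 + 13 + 12 + 6 + 12) / 19 = 181 / 19 = 9.5263
UCL = c̄ + 3√c̄ = 9.5263 + 3 × √9.5263 = 9.5263 + 3 × 3.0865 = 18.7857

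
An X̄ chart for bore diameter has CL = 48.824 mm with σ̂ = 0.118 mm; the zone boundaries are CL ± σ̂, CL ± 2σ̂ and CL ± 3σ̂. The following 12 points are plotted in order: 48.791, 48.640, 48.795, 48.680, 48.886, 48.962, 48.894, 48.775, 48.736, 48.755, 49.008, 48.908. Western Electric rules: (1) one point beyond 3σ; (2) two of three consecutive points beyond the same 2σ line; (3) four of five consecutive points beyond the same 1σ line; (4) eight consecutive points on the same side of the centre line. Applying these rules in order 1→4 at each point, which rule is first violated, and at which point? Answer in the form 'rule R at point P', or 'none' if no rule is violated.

none

Zone of each point (C = within 1σ̂, B = 1σ̂–2σ̂, A = 2σ̂–3σ̂, * = beyond 3σ̂; sign = side of CL): 1:-C, 2:-B, 3:-C, 4:-B, 5:+C, 6:+B, 7:+C, 8:-C, 9:-C, 10:-C, 11:+B, 12:+C
No rule fires across all 12 points.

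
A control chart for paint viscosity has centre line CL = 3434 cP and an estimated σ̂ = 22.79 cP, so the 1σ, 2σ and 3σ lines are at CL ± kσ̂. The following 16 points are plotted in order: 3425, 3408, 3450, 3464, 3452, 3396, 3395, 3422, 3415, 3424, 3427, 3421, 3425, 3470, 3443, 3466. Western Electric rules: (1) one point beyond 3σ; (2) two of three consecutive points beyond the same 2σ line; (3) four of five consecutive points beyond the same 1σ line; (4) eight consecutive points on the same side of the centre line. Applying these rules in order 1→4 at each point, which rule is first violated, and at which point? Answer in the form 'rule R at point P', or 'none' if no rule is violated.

Zone of each point (C = within 1σ̂, B = 1σ̂–2σ̂, A = 2σ̂–3σ̂, * = beyond 3σ̂; sign = side of CL): 1:-C, 2:-B, 3:+C, 4:+B, 5:+C, 6:-B, 7:-B, 8:-C, 9:-C, 10:-C, 11:-C, 12:-C, 13:-C, 14:+B, 15:+C, 16:+B
Rule 4 (eight consecutive points on the same side of the centre line) is satisfied at point 13.

rule 4 at point 13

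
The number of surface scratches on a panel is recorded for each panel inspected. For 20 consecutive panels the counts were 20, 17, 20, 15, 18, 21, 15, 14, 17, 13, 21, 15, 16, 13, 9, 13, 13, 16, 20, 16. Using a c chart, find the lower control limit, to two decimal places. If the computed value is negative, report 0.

4.06

c̄ = (20 + 17 + 20 + 15 + 18 + 21 + 15 + 14 + 17 + 13 + 21 + 15 + 16 + 13 + 9 + 13 + 13 + 16 + 20 + 16) / 20 = 322 / 20 = 16.1000
LCL = c̄ − 3√c̄ = 16.1000 − 3 × 4.0125 = 4.0626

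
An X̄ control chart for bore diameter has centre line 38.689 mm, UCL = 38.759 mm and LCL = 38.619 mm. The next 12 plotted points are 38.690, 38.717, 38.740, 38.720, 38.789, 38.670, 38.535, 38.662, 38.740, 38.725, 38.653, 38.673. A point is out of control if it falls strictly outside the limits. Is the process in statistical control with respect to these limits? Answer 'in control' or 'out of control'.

Compare each point to [38.619, 38.759]: sample 5 = 38.789 > UCL; sample 7 = 38.535 < LCL.

out of control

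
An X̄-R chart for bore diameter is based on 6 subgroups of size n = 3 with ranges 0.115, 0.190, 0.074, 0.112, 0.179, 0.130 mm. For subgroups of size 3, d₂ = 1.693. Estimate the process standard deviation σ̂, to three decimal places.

0.079

R̄ = (0.115 + 0.190 + 0.074 + 0.112 + 0.179 + 0.130) / 6 = 0.1333
σ̂ = R̄ / d₂ = 0.1333 / 1.693 = 0.0788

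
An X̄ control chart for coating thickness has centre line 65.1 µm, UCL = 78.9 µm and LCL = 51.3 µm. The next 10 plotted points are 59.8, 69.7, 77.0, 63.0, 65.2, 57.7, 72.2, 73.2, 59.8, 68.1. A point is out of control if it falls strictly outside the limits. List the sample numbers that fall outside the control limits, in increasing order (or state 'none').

All 10 points lie within [51.3, 78.9].

none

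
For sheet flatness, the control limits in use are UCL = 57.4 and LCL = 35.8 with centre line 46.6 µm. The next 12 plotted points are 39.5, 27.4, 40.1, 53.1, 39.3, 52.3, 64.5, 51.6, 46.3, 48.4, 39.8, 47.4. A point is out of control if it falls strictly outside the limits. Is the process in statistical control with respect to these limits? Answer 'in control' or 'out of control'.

Compare each point to [35.8, 57.4]: sample 2 = 27.4 < LCL; sample 7 = 64.5 > UCL.

out of control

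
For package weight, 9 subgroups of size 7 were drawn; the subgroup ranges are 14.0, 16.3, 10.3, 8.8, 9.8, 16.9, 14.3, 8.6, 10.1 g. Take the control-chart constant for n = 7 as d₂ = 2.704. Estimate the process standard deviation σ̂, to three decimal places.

4.483

R̄ = (14.0 + 16.3 + 10.3 + 8.8 + 9.8 + 16.9 + 14.3 + 8.6 + 10.1) / 9 = 12.1222
σ̂ = R̄ / d₂ = 12.1222 / 2.704 = 4.4831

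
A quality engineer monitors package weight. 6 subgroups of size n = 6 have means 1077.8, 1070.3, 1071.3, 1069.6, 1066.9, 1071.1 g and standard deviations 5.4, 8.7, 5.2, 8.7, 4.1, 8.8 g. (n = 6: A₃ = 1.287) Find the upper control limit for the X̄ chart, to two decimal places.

1079.94

X̄̄ = (1077.8 + 1070.3 + 1071.3 + 1069.6 + 1066.9 + 1071.1) / 6 = 1071.1667
s̄ = (5.4 + 8.7 + 5.2 + 8.7 + 4.1 + 8.8) / 6 = 6.8167
UCL = X̄̄ + A₃·s̄ = 1071.1667 + 1.287 × 6.8167 = 1079.9397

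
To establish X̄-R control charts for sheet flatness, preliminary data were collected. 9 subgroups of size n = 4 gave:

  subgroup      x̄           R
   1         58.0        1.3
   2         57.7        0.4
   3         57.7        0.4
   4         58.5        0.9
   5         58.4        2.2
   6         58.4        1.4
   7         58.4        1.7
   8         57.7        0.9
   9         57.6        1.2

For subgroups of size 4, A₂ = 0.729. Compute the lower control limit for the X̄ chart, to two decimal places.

57.20

X̄̄ = (58.0 + 57.7 + 57.7 + 58.5 + 58.4 + 58.4 + 58.4 + 57.7 + 57.6) / 9 = 522.4000 / 9 = 58.0444
R̄ = (1.3 + 0.4 + 0.4 + 0.9 + 2.2 + 1.4 + 1.7 + 0.9 + 1.2) / 9 = 10.4000 / 9 = 1.1556
LCL = X̄̄ − A₂·R̄ = 58.0444 − 0.729 × 1.1556 = 57.2020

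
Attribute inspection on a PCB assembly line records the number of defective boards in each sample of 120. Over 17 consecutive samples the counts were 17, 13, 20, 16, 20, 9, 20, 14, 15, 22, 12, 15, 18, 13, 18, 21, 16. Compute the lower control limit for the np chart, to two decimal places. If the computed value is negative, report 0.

5.12

p̄ = Σdᵢ / (k·n) = 279 / (17 × 120) = 0.13676
LCL = np̄ − 3·√(np̄(1−p̄)) = 16.4118 − 3 × 3.7639 = 5.1200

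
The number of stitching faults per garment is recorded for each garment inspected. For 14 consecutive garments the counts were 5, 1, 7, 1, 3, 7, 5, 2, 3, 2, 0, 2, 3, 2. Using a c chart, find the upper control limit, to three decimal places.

8.329

c̄ = (5 + 1 + 7 + 1 + 3 + 7 + 5 + 2 + 3 + 2 + 0 + 2 + 3 + 2) / 14 = 43 / 14 = 3.0714
UCL = c̄ + 3√c̄ = 3.0714 + 3 × √3.0714 = 3.0714 + 3 × 1.7525 = 8.3291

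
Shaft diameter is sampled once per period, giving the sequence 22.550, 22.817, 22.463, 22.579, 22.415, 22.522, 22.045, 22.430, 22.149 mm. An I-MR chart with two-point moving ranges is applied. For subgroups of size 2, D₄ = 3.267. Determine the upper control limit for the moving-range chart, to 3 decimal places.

0.878

Moving ranges: 0.267, 0.354, 0.116, 0.164, 0.107, 0.477, 0.385, 0.281; M̄R̄ = 2.1510 / 8 = 0.2689
UCL_MR = D₄·M̄R̄ = 3.267 × 0.2689 = 0.8784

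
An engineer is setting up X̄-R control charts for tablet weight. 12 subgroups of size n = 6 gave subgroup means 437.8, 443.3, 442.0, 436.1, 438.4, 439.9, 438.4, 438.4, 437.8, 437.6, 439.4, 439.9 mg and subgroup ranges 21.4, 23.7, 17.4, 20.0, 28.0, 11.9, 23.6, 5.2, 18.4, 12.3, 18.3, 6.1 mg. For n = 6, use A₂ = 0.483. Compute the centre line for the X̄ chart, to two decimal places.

X̄̄ = (437.8 + 443.3 + 442.0 + 436.1 + 438.4 + 439.9 + 438.4 + 438.4 + 437.8 + 437.6 + 439.4 + 439.9) / 12 = 5269.0000 / 12 = 439.0833
CL = X̄̄ = 439.0833

439.08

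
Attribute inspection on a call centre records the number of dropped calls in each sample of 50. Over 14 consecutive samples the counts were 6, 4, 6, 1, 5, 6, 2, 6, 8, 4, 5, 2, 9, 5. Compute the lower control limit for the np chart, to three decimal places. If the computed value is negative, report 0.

0.000

p̄ = Σdᵢ / (k·n) = 69 / (14 × 50) = 0.09857
LCL = np̄ − 3·√(np̄(1−p̄)) = 4.9286 − 3 × 2.1078 = -1.3948 → 0 (negative, so LCL = 0)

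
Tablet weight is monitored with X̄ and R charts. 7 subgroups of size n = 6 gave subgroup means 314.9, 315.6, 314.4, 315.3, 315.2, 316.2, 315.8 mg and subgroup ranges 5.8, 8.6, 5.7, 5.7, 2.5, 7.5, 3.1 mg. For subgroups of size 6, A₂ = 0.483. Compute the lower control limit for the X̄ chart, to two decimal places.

312.66

X̄̄ = (314.9 + 315.6 + 314.4 + 315.3 + 315.2 + 316.2 + 315.8) / 7 = 2207.4000 / 7 = 315.3429
R̄ = (5.8 + 8.6 + 5.7 + 5.7 + 2.5 + 7.5 + 3.1) / 7 = 38.9000 / 7 = 5.5571
LCL = X̄̄ − A₂·R̄ = 315.3429 − 0.483 × 5.5571 = 312.6588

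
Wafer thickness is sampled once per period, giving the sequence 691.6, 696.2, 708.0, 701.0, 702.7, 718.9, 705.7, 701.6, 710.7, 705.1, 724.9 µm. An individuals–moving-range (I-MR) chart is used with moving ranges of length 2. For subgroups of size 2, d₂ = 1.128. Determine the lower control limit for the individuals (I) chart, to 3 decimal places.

681.276

X̄ = (691.6 + 696.2 + 708.0 + 701.0 + 702.7 + 718.9 + 705.7 + 701.6 + 710.7 + 705.1 + 724.9) / 11 = 706.0364
Moving ranges: 4.6, 11.8, 7.0, 1.7, 16.2, 13.2, 4.1, 9.1, 5.6, 19.8; M̄R̄ = 93.1000 / 10 = 9.3100
LCL = X̄ − 3·M̄R̄/d₂ = 706.0364 − 3 × 9.3100 / 1.128 = 681.2757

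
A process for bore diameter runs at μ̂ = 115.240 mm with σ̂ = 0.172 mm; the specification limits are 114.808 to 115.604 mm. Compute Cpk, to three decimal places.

0.705

Cpu = (USL − μ̂) / (3σ̂) = (115.604 − 115.240) / (3 × 0.172) = 0.7054; Cpl = (μ̂ − LSL) / (3σ̂) = (115.240 − 114.808) / (3 × 0.172) = 0.8372; Cpk = min(Cpu, Cpl) = 0.7054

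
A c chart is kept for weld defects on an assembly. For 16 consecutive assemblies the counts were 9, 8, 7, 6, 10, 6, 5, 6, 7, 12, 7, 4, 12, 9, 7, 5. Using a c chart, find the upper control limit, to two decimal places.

15.72

c̄ = (9 + 8 + 7 + 6 + 10 + 6 + 5 + 6 + 7 + 12 + 7 + 4 + 12 + 9 + 7 + 5) / 16 = 120 / 16 = 7.5000
UCL = c̄ + 3√c̄ = 7.5000 + 3 × √7.5000 = 7.5000 + 3 × 2.7386 = 15.7158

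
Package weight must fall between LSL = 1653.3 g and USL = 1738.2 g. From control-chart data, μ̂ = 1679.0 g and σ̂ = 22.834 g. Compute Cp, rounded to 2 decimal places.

Cp = (USL − LSL) / (6σ̂) = (1738.2 − 1653.3) / (6 × 22.834) = 84.9000 / 137.0040 = 0.6197

0.62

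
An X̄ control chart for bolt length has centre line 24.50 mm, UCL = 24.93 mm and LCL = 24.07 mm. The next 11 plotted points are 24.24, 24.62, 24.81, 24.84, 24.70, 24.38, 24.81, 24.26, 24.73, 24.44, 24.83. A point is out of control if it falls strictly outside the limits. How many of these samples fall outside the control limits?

0

All 11 points lie within [24.07, 24.93].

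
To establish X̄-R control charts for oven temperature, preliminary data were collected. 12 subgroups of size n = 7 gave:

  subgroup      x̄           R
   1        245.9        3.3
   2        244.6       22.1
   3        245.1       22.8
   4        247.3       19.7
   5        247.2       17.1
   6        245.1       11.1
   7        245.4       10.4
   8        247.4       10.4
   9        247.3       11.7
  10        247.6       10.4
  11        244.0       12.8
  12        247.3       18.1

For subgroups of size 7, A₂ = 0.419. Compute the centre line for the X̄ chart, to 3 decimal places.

X̄̄ = (245.9 + 244.6 + 245.1 + 247.3 + 247.2 + 245.1 + 245.4 + 247.4 + 247.3 + 247.6 + 244.0 + 247.3) / 12 = 2954.2000 / 12 = 246.1833
CL = X̄̄ = 246.1833

246.183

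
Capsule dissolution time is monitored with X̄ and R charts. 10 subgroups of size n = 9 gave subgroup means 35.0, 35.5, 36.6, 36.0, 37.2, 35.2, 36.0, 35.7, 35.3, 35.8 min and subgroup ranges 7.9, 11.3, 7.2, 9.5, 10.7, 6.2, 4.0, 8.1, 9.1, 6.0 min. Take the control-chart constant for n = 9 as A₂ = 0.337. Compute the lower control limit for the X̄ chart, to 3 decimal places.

X̄̄ = (35.0 + 35.5 + 36.6 + 36.0 + 37.2 + 35.2 + 36.0 + 35.7 + 35.3 + 35.8) / 10 = 358.3000 / 10 = 35.8300
R̄ = (7.9 + 11.3 + 7.2 + 9.5 + 10.7 + 6.2 + 4.0 + 8.1 + 9.1 + 6.0) / 10 = 80.0000 / 10 = 8.0000
LCL = X̄̄ − A₂·R̄ = 35.8300 − 0.337 × 8.0000 = 33.1340

33.134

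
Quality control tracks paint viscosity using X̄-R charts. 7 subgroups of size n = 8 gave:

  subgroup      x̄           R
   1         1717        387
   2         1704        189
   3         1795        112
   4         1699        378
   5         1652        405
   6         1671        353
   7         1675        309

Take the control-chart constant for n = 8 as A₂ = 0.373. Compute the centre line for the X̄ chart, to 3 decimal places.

X̄̄ = (1717 + 1704 + 1795 + 1699 + 1652 + 1671 + 1675) / 7 = 11913.0000 / 7 = 1701.8571
CL = X̄̄ = 1701.8571

1701.857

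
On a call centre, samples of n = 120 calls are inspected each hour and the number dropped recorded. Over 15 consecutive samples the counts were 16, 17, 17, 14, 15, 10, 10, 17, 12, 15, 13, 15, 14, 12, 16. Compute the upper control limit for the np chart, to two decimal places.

24.81

p̄ = Σdᵢ / (k·n) = 213 / (15 × 120) = 0.11833
UCL = np̄ + 3·√(np̄(1−p̄)) = 14.2000 + 3 × √(14.2000×0.88167) = 14.2000 + 3 × 3.5383 = 24.8149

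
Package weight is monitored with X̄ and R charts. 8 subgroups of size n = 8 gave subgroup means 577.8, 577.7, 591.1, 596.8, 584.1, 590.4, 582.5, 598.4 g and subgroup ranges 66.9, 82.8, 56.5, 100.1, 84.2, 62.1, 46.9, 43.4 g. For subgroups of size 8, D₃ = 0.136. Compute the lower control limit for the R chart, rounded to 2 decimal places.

R̄ = (66.9 + 82.8 + 56.5 + 100.1 + 84.2 + 62.1 + 46.9 + 43.4) / 8 = 542.9000 / 8 = 67.8625
LCL_R = D₃·R̄ = 0.136 × 67.8625 = 9.2293

9.23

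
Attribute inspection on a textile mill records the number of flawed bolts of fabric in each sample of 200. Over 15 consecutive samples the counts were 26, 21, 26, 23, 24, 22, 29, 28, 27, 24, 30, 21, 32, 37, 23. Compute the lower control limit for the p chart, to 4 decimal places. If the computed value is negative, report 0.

0.0594

p̄ = Σdᵢ / (k·n) = 393 / (15 × 200) = 0.13100
LCL = p̄ − 3·√(p̄(1−p̄)/n) = 0.13100 − 3 × 0.02386 = 0.05943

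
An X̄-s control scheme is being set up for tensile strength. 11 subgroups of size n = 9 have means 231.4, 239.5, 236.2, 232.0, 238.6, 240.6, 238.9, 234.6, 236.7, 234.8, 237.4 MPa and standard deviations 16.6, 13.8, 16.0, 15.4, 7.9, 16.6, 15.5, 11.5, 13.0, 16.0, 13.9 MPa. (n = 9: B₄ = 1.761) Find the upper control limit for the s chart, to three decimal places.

s̄ = (16.6 + 13.8 + 16.0 + 15.4 + 7.9 + 16.6 + 15.5 + 11.5 + 13.0 + 16.0 + 13.9) / 11 = 14.2000
UCL_s = B₄·s̄ = 1.761 × 14.2000 = 25.0062

25.006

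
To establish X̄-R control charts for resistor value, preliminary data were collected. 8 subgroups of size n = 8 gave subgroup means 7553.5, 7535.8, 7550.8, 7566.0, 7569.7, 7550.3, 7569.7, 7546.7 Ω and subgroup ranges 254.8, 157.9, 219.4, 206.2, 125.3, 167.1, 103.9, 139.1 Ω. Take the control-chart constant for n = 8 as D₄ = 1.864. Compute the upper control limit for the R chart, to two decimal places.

R̄ = (254.8 + 157.9 + 219.4 + 206.2 + 125.3 + 167.1 + 103.9 + 139.1) / 8 = 1373.7000 / 8 = 171.7125
UCL_R = D₄·R̄ = 1.864 × 171.7125 = 320.0721

320.07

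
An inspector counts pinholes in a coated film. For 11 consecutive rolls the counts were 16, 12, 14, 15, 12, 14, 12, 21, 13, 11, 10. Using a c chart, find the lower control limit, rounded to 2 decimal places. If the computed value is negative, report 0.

c̄ = (16 + 12 + 14 + 15 + 12 + 14 + 12 + 21 + 13 + 11 + 10) / 11 = 150 / 11 = 13.6364
LCL = c̄ − 3√c̄ = 13.6364 − 3 × 3.6927 = 2.5581

2.56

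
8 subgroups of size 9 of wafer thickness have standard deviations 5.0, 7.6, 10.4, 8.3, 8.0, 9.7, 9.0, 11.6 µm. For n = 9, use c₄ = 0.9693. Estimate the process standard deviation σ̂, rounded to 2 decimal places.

8.98

s̄ = (5.0 + 7.6 + 10.4 + 8.3 + 8.0 + 9.7 + 9.0 + 11.6) / 8 = 8.7000
σ̂ = s̄ / c₄ = 8.7000 / 0.9693 = 8.9755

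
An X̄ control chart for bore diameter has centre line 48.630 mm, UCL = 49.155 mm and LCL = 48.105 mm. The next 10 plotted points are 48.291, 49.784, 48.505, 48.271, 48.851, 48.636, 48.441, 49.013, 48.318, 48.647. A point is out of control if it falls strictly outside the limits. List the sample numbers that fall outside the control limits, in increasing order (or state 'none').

Compare each point to [48.105, 49.155]: sample 2 = 49.784 > UCL.

2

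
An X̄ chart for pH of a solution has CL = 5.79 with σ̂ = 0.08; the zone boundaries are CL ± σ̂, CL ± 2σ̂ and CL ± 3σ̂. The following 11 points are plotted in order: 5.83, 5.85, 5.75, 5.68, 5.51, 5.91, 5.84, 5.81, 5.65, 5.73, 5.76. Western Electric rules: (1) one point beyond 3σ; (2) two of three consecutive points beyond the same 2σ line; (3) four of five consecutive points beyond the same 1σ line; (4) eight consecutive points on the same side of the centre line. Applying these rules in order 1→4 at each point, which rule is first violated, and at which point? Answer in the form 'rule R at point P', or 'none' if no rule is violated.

rule 1 at point 5

Zone of each point (C = within 1σ̂, B = 1σ̂–2σ̂, A = 2σ̂–3σ̂, * = beyond 3σ̂; sign = side of CL): 1:+C, 2:+C, 3:-C, 4:-B, 5:-*, 6:+B, 7:+C, 8:+C, 9:-B, 10:-C, 11:-C
Rule 1 (one point beyond the 3σ limits) is satisfied at point 5.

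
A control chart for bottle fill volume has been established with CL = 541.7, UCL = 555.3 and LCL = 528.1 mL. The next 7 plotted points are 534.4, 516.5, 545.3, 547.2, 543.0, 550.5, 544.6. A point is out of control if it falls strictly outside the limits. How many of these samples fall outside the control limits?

1

Compare each point to [528.1, 555.3]: sample 2 = 516.5 < LCL.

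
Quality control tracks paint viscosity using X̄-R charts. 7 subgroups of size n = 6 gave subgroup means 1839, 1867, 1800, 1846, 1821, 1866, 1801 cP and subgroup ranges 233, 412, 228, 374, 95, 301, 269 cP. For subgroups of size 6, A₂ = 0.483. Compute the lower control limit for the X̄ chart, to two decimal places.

1702.36

X̄̄ = (1839 + 1867 + 1800 + 1846 + 1821 + 1866 + 1801) / 7 = 12840.0000 / 7 = 1834.2857
R̄ = (233 + 412 + 228 + 374 + 95 + 301 + 269) / 7 = 1912.0000 / 7 = 273.1429
LCL = X̄̄ − A₂·R̄ = 1834.2857 − 0.483 × 273.1429 = 1702.3577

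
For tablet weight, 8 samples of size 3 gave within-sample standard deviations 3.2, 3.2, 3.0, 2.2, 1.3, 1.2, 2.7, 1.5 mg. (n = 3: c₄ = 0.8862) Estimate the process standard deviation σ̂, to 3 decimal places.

2.581

s̄ = (3.2 + 3.2 + 3.0 + 2.2 + 1.3 + 1.2 + 2.7 + 1.5) / 8 = 2.2875
σ̂ = s̄ / c₄ = 2.2875 / 0.8862 = 2.5812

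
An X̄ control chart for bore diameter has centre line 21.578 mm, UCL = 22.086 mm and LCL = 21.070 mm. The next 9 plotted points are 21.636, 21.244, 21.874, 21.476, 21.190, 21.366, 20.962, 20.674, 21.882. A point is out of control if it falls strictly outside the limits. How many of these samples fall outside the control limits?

Compare each point to [21.070, 22.086]: sample 7 = 20.962 < LCL; sample 8 = 20.674 < LCL.

2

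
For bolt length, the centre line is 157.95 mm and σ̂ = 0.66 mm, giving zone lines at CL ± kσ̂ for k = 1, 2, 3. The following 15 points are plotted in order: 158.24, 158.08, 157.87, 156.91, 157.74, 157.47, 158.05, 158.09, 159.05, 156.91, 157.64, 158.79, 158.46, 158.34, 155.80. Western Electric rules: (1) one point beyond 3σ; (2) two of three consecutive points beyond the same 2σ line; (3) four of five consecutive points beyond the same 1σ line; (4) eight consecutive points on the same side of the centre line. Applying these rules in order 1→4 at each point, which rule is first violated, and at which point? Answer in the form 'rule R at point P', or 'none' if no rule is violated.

rule 1 at point 15

Zone of each point (C = within 1σ̂, B = 1σ̂–2σ̂, A = 2σ̂–3σ̂, * = beyond 3σ̂; sign = side of CL): 1:+C, 2:+C, 3:-C, 4:-B, 5:-C, 6:-C, 7:+C, 8:+C, 9:+B, 10:-B, 11:-C, 12:+B, 13:+C, 14:+C, 15:-*
Rule 1 (one point beyond the 3σ limits) is satisfied at point 15.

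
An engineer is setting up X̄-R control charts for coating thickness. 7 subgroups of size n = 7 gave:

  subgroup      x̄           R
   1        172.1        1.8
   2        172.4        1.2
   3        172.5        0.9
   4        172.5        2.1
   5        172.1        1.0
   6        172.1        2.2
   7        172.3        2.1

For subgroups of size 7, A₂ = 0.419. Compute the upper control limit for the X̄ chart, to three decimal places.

X̄̄ = (172.1 + 172.4 + 172.5 + 172.5 + 172.1 + 172.1 + 172.3) / 7 = 1206.0000 / 7 = 172.2857
R̄ = (1.8 + 1.2 + 0.9 + 2.1 + 1.0 + 2.2 + 2.1) / 7 = 11.3000 / 7 = 1.6143
UCL = X̄̄ + A₂·R̄ = 172.2857 + 0.419 × 1.6143 = 172.9621

172.962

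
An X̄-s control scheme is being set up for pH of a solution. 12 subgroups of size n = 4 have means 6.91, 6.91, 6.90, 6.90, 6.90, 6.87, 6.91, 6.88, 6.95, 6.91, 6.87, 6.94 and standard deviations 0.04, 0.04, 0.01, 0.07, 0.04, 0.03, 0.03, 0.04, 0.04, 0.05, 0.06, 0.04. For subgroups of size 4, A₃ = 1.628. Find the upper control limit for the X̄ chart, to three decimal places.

X̄̄ = (6.91 + 6.91 + 6.90 + 6.90 + 6.90 + 6.87 + 6.91 + 6.88 + 6.95 + 6.91 + 6.87 + 6.94) / 12 = 6.9042
s̄ = (0.04 + 0.04 + 0.01 + 0.07 + 0.04 + 0.03 + 0.03 + 0.04 + 0.04 + 0.05 + 0.06 + 0.04) / 12 = 0.0408
UCL = X̄̄ + A₃·s̄ = 6.9042 + 1.628 × 0.0408 = 6.9706

6.971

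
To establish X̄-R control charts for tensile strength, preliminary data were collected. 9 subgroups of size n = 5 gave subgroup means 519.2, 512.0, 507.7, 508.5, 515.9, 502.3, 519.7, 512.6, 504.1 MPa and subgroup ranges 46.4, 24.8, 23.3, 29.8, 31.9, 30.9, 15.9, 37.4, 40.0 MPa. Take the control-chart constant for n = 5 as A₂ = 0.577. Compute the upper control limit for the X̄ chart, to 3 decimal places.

529.310

X̄̄ = (519.2 + 512.0 + 507.7 + 508.5 + 515.9 + 502.3 + 519.7 + 512.6 + 504.1) / 9 = 4602.0000 / 9 = 511.3333
R̄ = (46.4 + 24.8 + 23.3 + 29.8 + 31.9 + 30.9 + 15.9 + 37.4 + 40.0) / 9 = 280.4000 / 9 = 31.1556
UCL = X̄̄ + A₂·R̄ = 511.3333 + 0.577 × 31.1556 = 529.3101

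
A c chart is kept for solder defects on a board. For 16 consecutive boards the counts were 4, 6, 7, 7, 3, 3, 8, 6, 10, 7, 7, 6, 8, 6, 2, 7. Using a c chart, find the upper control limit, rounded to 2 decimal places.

13.45

c̄ = (4 + 6 + 7 + 7 + 3 + 3 + 8 + 6 + 10 + 7 + 7 + 6 + 8 + 6 + 2 + 7) / 16 = 97 / 16 = 6.0625
UCL = c̄ + 3√c̄ = 6.0625 + 3 × √6.0625 = 6.0625 + 3 × 2.4622 = 13.4491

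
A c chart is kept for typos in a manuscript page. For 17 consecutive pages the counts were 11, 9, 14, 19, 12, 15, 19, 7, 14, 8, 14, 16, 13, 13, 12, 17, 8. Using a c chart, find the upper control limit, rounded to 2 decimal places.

c̄ = (11 + 9 + 14 + 19 + 12 + 15 + 19 + 7 + 14 + 8 + 14 + 16 + 13 + 13 + 12 + 17 + 8) / 17 = 221 / 17 = 13.0000
UCL = c̄ + 3√c̄ = 13.0000 + 3 × √13.0000 = 13.0000 + 3 × 3.6056 = 23.8167

23.82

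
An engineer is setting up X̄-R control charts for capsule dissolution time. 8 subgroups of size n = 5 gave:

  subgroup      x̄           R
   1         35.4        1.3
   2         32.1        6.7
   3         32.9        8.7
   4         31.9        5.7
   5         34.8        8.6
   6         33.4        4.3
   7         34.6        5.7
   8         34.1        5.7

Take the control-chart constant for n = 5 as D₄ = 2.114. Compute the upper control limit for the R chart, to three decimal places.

R̄ = (1.3 + 6.7 + 8.7 + 5.7 + 8.6 + 4.3 + 5.7 + 5.7) / 8 = 46.7000 / 8 = 5.8375
UCL_R = D₄·R̄ = 2.114 × 5.8375 = 12.3405

12.340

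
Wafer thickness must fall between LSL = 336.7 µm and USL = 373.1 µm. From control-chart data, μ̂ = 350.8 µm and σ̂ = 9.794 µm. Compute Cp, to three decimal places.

0.619

Cp = (USL − LSL) / (6σ̂) = (373.1 − 336.7) / (6 × 9.794) = 36.4000 / 58.7640 = 0.6194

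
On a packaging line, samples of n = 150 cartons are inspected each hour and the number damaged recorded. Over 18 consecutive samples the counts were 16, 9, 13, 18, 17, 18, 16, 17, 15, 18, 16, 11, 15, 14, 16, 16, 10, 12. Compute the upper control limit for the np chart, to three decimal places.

25.801

p̄ = Σdᵢ / (k·n) = 267 / (18 × 150) = 0.09889
UCL = np̄ + 3·√(np̄(1−p̄)) = 14.8333 + 3 × √(14.8333×0.90111) = 14.8333 + 3 × 3.6560 = 25.8014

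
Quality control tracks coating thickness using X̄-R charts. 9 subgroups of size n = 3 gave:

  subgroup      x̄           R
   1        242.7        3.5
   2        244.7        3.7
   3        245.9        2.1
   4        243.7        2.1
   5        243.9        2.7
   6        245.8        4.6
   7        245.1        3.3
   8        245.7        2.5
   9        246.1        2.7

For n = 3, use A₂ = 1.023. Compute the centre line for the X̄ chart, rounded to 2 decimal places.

X̄̄ = (242.7 + 244.7 + 245.9 + 243.7 + 243.9 + 245.8 + 245.1 + 245.7 + 246.1) / 9 = 2203.6000 / 9 = 244.8444
CL = X̄̄ = 244.8444

244.84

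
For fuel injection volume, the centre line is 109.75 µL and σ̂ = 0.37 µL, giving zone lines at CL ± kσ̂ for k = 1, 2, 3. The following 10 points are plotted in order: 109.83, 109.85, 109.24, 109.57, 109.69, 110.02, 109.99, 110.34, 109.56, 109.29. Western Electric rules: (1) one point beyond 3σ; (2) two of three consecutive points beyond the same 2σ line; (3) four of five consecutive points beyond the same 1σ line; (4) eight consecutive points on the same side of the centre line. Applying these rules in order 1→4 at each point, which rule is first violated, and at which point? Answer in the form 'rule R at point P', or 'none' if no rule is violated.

Zone of each point (C = within 1σ̂, B = 1σ̂–2σ̂, A = 2σ̂–3σ̂, * = beyond 3σ̂; sign = side of CL): 1:+C, 2:+C, 3:-B, 4:-C, 5:-C, 6:+C, 7:+C, 8:+B, 9:-C, 10:-B
No rule fires across all 10 points.

none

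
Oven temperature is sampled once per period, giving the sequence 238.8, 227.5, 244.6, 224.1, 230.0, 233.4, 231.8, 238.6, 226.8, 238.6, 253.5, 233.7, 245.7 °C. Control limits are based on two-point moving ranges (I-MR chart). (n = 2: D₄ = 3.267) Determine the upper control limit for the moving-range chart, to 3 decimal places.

37.271

Moving ranges: 11.3, 17.1, 20.5, 5.9, 3.4, 1.6, 6.8, 11.8, 11.8, 14.9, 19.8, 12.0; M̄R̄ = 136.9000 / 12 = 11.4083
UCL_MR = D₄·M̄R̄ = 3.267 × 11.4083 = 37.2710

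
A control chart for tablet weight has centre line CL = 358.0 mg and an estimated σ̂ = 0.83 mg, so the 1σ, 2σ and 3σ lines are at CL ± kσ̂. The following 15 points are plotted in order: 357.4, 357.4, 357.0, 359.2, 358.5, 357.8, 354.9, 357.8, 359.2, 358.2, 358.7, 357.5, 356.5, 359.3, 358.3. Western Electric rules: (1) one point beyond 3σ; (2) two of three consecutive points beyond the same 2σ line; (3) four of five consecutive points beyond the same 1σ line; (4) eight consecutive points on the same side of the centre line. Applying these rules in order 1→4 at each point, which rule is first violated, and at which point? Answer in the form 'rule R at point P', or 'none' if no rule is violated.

Zone of each point (C = within 1σ̂, B = 1σ̂–2σ̂, A = 2σ̂–3σ̂, * = beyond 3σ̂; sign = side of CL): 1:-C, 2:-C, 3:-B, 4:+B, 5:+C, 6:-C, 7:-*, 8:-C, 9:+B, 10:+C, 11:+C, 12:-C, 13:-B, 14:+B, 15:+C
Rule 1 (one point beyond the 3σ limits) is satisfied at point 7.

rule 1 at point 7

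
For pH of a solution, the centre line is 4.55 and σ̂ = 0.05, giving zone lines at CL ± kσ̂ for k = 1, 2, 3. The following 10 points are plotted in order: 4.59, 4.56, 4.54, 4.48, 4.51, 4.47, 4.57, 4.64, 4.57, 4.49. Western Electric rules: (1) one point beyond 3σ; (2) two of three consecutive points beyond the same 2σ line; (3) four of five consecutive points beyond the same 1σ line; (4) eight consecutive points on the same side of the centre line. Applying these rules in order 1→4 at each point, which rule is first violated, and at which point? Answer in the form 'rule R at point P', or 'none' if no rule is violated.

none

Zone of each point (C = within 1σ̂, B = 1σ̂–2σ̂, A = 2σ̂–3σ̂, * = beyond 3σ̂; sign = side of CL): 1:+C, 2:+C, 3:-C, 4:-B, 5:-C, 6:-B, 7:+C, 8:+B, 9:+C, 10:-B
No rule fires across all 10 points.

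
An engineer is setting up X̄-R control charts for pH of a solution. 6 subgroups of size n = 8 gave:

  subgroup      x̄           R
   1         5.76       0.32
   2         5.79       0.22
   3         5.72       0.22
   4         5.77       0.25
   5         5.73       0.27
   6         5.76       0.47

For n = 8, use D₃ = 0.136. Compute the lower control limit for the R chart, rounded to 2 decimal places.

R̄ = (0.32 + 0.22 + 0.22 + 0.25 + 0.27 + 0.47) / 6 = 1.7500 / 6 = 0.2917
LCL_R = D₃·R̄ = 0.136 × 0.2917 = 0.0397

0.04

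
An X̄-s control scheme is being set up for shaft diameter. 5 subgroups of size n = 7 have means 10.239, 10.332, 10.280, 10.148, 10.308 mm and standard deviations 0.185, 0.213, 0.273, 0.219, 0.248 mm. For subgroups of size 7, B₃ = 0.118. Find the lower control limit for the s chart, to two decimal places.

s̄ = (0.185 + 0.213 + 0.273 + 0.219 + 0.248) / 5 = 0.2276
LCL_s = B₃·s̄ = 0.118 × 0.2276 = 0.0269

0.03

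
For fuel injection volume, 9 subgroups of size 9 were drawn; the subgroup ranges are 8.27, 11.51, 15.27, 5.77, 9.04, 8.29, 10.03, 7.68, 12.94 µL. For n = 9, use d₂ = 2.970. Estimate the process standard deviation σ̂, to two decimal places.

R̄ = (8.27 + 11.51 + 15.27 + 5.77 + 9.04 + 8.29 + 10.03 + 7.68 + 12.94) / 9 = 9.8667
σ̂ = R̄ / d₂ = 9.8667 / 2.970 = 3.3221

3.32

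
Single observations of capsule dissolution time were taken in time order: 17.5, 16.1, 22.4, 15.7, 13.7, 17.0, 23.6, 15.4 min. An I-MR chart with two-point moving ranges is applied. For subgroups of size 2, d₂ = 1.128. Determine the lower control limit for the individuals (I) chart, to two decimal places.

4.57

X̄ = (17.5 + 16.1 + 22.4 + 15.7 + 13.7 + 17.0 + 23.6 + 15.4) / 8 = 17.6750
Moving ranges: 1.4, 6.3, 6.7, 2.0, 3.3, 6.6, 8.2; M̄R̄ = 34.5000 / 7 = 4.9286
LCL = X̄ − 3·M̄R̄/d₂ = 17.6750 − 3 × 4.9286 / 1.128 = 4.5671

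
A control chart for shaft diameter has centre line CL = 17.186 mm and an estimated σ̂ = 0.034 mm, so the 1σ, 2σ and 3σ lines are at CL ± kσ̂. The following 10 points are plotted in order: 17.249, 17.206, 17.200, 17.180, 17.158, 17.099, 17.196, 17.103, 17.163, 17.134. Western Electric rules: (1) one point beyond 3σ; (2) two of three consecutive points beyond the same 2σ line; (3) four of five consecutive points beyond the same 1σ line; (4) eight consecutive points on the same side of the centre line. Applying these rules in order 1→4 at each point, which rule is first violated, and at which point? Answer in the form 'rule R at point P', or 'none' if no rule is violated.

Zone of each point (C = within 1σ̂, B = 1σ̂–2σ̂, A = 2σ̂–3σ̂, * = beyond 3σ̂; sign = side of CL): 1:+B, 2:+C, 3:+C, 4:-C, 5:-C, 6:-A, 7:+C, 8:-A, 9:-C, 10:-B
Rule 2 (two of three consecutive points beyond the same 2σ limit) is satisfied at point 8.

rule 2 at point 8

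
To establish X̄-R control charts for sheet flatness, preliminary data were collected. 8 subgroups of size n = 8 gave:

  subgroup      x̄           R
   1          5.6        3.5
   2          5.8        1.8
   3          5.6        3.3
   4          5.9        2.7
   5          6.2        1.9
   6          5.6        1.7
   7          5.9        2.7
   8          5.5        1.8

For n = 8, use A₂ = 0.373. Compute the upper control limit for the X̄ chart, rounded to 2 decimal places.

X̄̄ = (5.6 + 5.8 + 5.6 + 5.9 + 6.2 + 5.6 + 5.9 + 5.5) / 8 = 46.1000 / 8 = 5.7625
R̄ = (3.5 + 1.8 + 3.3 + 2.7 + 1.9 + 1.7 + 2.7 + 1.8) / 8 = 19.4000 / 8 = 2.4250
UCL = X̄̄ + A₂·R̄ = 5.7625 + 0.373 × 2.4250 = 6.6670

6.67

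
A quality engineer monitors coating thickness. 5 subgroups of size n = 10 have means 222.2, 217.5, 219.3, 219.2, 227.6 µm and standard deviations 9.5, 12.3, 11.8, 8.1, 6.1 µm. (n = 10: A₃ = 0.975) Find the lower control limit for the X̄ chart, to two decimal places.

X̄̄ = (222.2 + 217.5 + 219.3 + 219.2 + 227.6) / 5 = 221.1600
s̄ = (9.5 + 12.3 + 11.8 + 8.1 + 6.1) / 5 = 9.5600
LCL = X̄̄ − A₃·s̄ = 221.1600 − 0.975 × 9.5600 = 211.8390

211.84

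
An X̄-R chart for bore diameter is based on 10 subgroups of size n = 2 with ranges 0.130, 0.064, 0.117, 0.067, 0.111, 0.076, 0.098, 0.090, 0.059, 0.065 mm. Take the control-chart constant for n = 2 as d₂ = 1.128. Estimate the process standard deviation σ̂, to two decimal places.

R̄ = (0.130 + 0.064 + 0.117 + 0.067 + 0.111 + 0.076 + 0.098 + 0.090 + 0.059 + 0.065) / 10 = 0.0877
σ̂ = R̄ / d₂ = 0.0877 / 1.128 = 0.0777

0.08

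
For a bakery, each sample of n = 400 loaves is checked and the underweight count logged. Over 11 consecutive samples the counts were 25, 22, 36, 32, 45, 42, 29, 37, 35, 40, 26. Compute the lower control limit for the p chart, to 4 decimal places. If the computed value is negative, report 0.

0.0423

p̄ = Σdᵢ / (k·n) = 369 / (11 × 400) = 0.08386
LCL = p̄ − 3·√(p̄(1−p̄)/n) = 0.08386 − 3 × 0.01386 = 0.04229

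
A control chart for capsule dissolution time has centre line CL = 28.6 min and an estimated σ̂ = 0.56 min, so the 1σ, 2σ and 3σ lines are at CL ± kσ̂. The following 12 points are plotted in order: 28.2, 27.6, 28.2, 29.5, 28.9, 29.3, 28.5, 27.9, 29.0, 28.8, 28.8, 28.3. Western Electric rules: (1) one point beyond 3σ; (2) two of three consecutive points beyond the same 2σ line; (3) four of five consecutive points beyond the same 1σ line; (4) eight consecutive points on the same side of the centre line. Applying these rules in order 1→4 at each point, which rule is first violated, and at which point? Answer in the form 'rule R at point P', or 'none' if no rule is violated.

none

Zone of each point (C = within 1σ̂, B = 1σ̂–2σ̂, A = 2σ̂–3σ̂, * = beyond 3σ̂; sign = side of CL): 1:-C, 2:-B, 3:-C, 4:+B, 5:+C, 6:+B, 7:-C, 8:-B, 9:+C, 10:+C, 11:+C, 12:-C
No rule fires across all 12 points.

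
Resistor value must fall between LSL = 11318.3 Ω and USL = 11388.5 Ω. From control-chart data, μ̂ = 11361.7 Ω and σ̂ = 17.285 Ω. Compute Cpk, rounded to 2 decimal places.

Cpu = (USL − μ̂) / (3σ̂) = (11388.5 − 11361.7) / (3 × 17.285) = 0.5168; Cpl = (μ̂ − LSL) / (3σ̂) = (11361.7 − 11318.3) / (3 × 17.285) = 0.8369; Cpk = min(Cpu, Cpl) = 0.5168

0.52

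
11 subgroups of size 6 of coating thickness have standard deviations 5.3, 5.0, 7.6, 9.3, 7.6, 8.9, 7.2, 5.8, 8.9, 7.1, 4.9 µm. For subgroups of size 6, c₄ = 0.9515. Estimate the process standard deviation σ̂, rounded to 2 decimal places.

7.41

s̄ = (5.3 + 5.0 + 7.6 + 9.3 + 7.6 + 8.9 + 7.2 + 5.8 + 8.9 + 7.1 + 4.9) / 11 = 7.0545
σ̂ = s̄ / c₄ = 7.0545 / 0.9515 = 7.4141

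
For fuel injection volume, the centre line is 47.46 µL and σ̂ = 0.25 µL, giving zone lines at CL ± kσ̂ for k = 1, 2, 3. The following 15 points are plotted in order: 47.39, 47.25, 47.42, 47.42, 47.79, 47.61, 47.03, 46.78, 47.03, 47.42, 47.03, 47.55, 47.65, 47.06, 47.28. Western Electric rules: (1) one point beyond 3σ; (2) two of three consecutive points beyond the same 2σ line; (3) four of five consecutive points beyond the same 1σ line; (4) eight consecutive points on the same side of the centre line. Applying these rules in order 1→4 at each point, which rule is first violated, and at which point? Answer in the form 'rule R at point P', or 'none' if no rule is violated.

rule 3 at point 11

Zone of each point (C = within 1σ̂, B = 1σ̂–2σ̂, A = 2σ̂–3σ̂, * = beyond 3σ̂; sign = side of CL): 1:-C, 2:-C, 3:-C, 4:-C, 5:+B, 6:+C, 7:-B, 8:-A, 9:-B, 10:-C, 11:-B, 12:+C, 13:+C, 14:-B, 15:-C
Rule 3 (four of five consecutive points beyond the same 1σ limit) is satisfied at point 11.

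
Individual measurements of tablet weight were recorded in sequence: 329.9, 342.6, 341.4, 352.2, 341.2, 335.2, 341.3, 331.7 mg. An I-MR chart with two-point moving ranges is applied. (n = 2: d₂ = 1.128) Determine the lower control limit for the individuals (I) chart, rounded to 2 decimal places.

317.63

X̄ = (329.9 + 342.6 + 341.4 + 352.2 + 341.2 + 335.2 + 341.3 + 331.7) / 8 = 339.4375
Moving ranges: 12.7, 1.2, 10.8, 11.0, 6.0, 6.1, 9.6; M̄R̄ = 57.4000 / 7 = 8.2000
LCL = X̄ − 3·M̄R̄/d₂ = 339.4375 − 3 × 8.2000 / 1.128 = 317.6290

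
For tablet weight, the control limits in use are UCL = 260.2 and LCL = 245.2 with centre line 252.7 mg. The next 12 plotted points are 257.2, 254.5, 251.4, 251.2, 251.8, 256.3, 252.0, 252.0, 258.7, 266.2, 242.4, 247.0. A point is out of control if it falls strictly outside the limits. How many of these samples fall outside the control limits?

Compare each point to [245.2, 260.2]: sample 10 = 266.2 > UCL; sample 11 = 242.4 < LCL.

2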